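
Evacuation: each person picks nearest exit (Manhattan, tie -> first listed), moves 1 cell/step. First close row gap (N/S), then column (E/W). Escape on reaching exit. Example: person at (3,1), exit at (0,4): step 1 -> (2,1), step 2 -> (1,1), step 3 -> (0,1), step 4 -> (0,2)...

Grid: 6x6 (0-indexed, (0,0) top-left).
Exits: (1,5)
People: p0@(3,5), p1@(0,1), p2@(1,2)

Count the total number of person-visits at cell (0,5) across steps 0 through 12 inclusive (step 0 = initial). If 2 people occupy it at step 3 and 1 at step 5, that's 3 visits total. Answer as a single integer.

Answer: 0

Derivation:
Step 0: p0@(3,5) p1@(0,1) p2@(1,2) -> at (0,5): 0 [-], cum=0
Step 1: p0@(2,5) p1@(1,1) p2@(1,3) -> at (0,5): 0 [-], cum=0
Step 2: p0@ESC p1@(1,2) p2@(1,4) -> at (0,5): 0 [-], cum=0
Step 3: p0@ESC p1@(1,3) p2@ESC -> at (0,5): 0 [-], cum=0
Step 4: p0@ESC p1@(1,4) p2@ESC -> at (0,5): 0 [-], cum=0
Step 5: p0@ESC p1@ESC p2@ESC -> at (0,5): 0 [-], cum=0
Total visits = 0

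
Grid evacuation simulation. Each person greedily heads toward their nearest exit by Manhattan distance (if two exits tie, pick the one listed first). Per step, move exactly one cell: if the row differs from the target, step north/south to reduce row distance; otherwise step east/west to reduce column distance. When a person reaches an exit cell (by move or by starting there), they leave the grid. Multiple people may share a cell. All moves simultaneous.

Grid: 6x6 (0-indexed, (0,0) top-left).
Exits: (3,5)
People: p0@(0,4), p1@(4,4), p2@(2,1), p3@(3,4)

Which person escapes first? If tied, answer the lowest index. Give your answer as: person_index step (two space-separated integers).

Answer: 3 1

Derivation:
Step 1: p0:(0,4)->(1,4) | p1:(4,4)->(3,4) | p2:(2,1)->(3,1) | p3:(3,4)->(3,5)->EXIT
Step 2: p0:(1,4)->(2,4) | p1:(3,4)->(3,5)->EXIT | p2:(3,1)->(3,2) | p3:escaped
Step 3: p0:(2,4)->(3,4) | p1:escaped | p2:(3,2)->(3,3) | p3:escaped
Step 4: p0:(3,4)->(3,5)->EXIT | p1:escaped | p2:(3,3)->(3,4) | p3:escaped
Step 5: p0:escaped | p1:escaped | p2:(3,4)->(3,5)->EXIT | p3:escaped
Exit steps: [4, 2, 5, 1]
First to escape: p3 at step 1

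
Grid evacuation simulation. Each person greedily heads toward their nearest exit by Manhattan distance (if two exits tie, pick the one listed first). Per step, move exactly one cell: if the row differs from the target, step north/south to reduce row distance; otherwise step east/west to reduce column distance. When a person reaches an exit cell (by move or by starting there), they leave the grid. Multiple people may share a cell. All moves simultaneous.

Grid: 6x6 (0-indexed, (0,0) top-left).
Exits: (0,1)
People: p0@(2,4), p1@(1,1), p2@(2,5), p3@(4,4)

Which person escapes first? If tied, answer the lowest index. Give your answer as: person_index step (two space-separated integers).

Answer: 1 1

Derivation:
Step 1: p0:(2,4)->(1,4) | p1:(1,1)->(0,1)->EXIT | p2:(2,5)->(1,5) | p3:(4,4)->(3,4)
Step 2: p0:(1,4)->(0,4) | p1:escaped | p2:(1,5)->(0,5) | p3:(3,4)->(2,4)
Step 3: p0:(0,4)->(0,3) | p1:escaped | p2:(0,5)->(0,4) | p3:(2,4)->(1,4)
Step 4: p0:(0,3)->(0,2) | p1:escaped | p2:(0,4)->(0,3) | p3:(1,4)->(0,4)
Step 5: p0:(0,2)->(0,1)->EXIT | p1:escaped | p2:(0,3)->(0,2) | p3:(0,4)->(0,3)
Step 6: p0:escaped | p1:escaped | p2:(0,2)->(0,1)->EXIT | p3:(0,3)->(0,2)
Step 7: p0:escaped | p1:escaped | p2:escaped | p3:(0,2)->(0,1)->EXIT
Exit steps: [5, 1, 6, 7]
First to escape: p1 at step 1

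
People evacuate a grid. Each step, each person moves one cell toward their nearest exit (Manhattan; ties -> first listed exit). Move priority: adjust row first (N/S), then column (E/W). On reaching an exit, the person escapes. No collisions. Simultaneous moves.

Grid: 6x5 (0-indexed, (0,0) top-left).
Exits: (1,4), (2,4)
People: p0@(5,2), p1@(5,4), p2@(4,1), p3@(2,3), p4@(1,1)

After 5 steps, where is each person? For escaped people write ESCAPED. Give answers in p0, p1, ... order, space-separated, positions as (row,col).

Step 1: p0:(5,2)->(4,2) | p1:(5,4)->(4,4) | p2:(4,1)->(3,1) | p3:(2,3)->(2,4)->EXIT | p4:(1,1)->(1,2)
Step 2: p0:(4,2)->(3,2) | p1:(4,4)->(3,4) | p2:(3,1)->(2,1) | p3:escaped | p4:(1,2)->(1,3)
Step 3: p0:(3,2)->(2,2) | p1:(3,4)->(2,4)->EXIT | p2:(2,1)->(2,2) | p3:escaped | p4:(1,3)->(1,4)->EXIT
Step 4: p0:(2,2)->(2,3) | p1:escaped | p2:(2,2)->(2,3) | p3:escaped | p4:escaped
Step 5: p0:(2,3)->(2,4)->EXIT | p1:escaped | p2:(2,3)->(2,4)->EXIT | p3:escaped | p4:escaped

ESCAPED ESCAPED ESCAPED ESCAPED ESCAPED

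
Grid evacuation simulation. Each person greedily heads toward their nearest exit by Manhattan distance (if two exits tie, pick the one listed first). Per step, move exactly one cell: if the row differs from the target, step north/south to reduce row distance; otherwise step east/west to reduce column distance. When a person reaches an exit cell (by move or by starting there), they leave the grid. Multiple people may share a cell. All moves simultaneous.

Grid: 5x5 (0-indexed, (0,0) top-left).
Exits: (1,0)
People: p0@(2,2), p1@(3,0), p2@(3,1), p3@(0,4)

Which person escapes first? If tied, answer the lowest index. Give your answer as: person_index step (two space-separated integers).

Step 1: p0:(2,2)->(1,2) | p1:(3,0)->(2,0) | p2:(3,1)->(2,1) | p3:(0,4)->(1,4)
Step 2: p0:(1,2)->(1,1) | p1:(2,0)->(1,0)->EXIT | p2:(2,1)->(1,1) | p3:(1,4)->(1,3)
Step 3: p0:(1,1)->(1,0)->EXIT | p1:escaped | p2:(1,1)->(1,0)->EXIT | p3:(1,3)->(1,2)
Step 4: p0:escaped | p1:escaped | p2:escaped | p3:(1,2)->(1,1)
Step 5: p0:escaped | p1:escaped | p2:escaped | p3:(1,1)->(1,0)->EXIT
Exit steps: [3, 2, 3, 5]
First to escape: p1 at step 2

Answer: 1 2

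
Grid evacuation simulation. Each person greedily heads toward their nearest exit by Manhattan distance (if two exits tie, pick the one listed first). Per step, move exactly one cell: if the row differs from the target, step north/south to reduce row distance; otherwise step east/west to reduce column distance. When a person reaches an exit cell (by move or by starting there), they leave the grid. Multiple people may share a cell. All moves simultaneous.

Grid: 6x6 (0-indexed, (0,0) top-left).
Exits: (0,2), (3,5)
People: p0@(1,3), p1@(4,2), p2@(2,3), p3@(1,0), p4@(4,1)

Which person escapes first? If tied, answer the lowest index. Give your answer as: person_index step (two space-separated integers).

Answer: 0 2

Derivation:
Step 1: p0:(1,3)->(0,3) | p1:(4,2)->(3,2) | p2:(2,3)->(1,3) | p3:(1,0)->(0,0) | p4:(4,1)->(3,1)
Step 2: p0:(0,3)->(0,2)->EXIT | p1:(3,2)->(2,2) | p2:(1,3)->(0,3) | p3:(0,0)->(0,1) | p4:(3,1)->(2,1)
Step 3: p0:escaped | p1:(2,2)->(1,2) | p2:(0,3)->(0,2)->EXIT | p3:(0,1)->(0,2)->EXIT | p4:(2,1)->(1,1)
Step 4: p0:escaped | p1:(1,2)->(0,2)->EXIT | p2:escaped | p3:escaped | p4:(1,1)->(0,1)
Step 5: p0:escaped | p1:escaped | p2:escaped | p3:escaped | p4:(0,1)->(0,2)->EXIT
Exit steps: [2, 4, 3, 3, 5]
First to escape: p0 at step 2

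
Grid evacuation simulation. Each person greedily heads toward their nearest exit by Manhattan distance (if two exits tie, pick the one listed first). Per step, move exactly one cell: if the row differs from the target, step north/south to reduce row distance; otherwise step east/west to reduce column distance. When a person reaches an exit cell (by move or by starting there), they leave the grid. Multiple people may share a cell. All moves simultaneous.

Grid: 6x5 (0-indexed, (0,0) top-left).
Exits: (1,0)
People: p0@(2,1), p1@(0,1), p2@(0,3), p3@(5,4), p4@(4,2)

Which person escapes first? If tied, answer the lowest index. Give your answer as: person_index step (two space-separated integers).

Answer: 0 2

Derivation:
Step 1: p0:(2,1)->(1,1) | p1:(0,1)->(1,1) | p2:(0,3)->(1,3) | p3:(5,4)->(4,4) | p4:(4,2)->(3,2)
Step 2: p0:(1,1)->(1,0)->EXIT | p1:(1,1)->(1,0)->EXIT | p2:(1,3)->(1,2) | p3:(4,4)->(3,4) | p4:(3,2)->(2,2)
Step 3: p0:escaped | p1:escaped | p2:(1,2)->(1,1) | p3:(3,4)->(2,4) | p4:(2,2)->(1,2)
Step 4: p0:escaped | p1:escaped | p2:(1,1)->(1,0)->EXIT | p3:(2,4)->(1,4) | p4:(1,2)->(1,1)
Step 5: p0:escaped | p1:escaped | p2:escaped | p3:(1,4)->(1,3) | p4:(1,1)->(1,0)->EXIT
Step 6: p0:escaped | p1:escaped | p2:escaped | p3:(1,3)->(1,2) | p4:escaped
Step 7: p0:escaped | p1:escaped | p2:escaped | p3:(1,2)->(1,1) | p4:escaped
Step 8: p0:escaped | p1:escaped | p2:escaped | p3:(1,1)->(1,0)->EXIT | p4:escaped
Exit steps: [2, 2, 4, 8, 5]
First to escape: p0 at step 2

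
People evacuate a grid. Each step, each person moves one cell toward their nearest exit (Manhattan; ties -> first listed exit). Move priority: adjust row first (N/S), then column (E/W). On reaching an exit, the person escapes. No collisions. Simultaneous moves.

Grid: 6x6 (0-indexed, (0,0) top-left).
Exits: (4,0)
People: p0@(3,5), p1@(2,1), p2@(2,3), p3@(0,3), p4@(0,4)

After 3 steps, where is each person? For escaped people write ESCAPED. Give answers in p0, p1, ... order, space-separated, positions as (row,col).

Step 1: p0:(3,5)->(4,5) | p1:(2,1)->(3,1) | p2:(2,3)->(3,3) | p3:(0,3)->(1,3) | p4:(0,4)->(1,4)
Step 2: p0:(4,5)->(4,4) | p1:(3,1)->(4,1) | p2:(3,3)->(4,3) | p3:(1,3)->(2,3) | p4:(1,4)->(2,4)
Step 3: p0:(4,4)->(4,3) | p1:(4,1)->(4,0)->EXIT | p2:(4,3)->(4,2) | p3:(2,3)->(3,3) | p4:(2,4)->(3,4)

(4,3) ESCAPED (4,2) (3,3) (3,4)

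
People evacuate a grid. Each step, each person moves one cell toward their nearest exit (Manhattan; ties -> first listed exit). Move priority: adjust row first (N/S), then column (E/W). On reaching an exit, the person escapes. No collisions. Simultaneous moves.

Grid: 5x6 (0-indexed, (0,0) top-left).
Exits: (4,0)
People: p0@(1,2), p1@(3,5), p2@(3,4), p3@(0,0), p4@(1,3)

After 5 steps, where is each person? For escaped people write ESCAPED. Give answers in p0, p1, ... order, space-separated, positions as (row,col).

Step 1: p0:(1,2)->(2,2) | p1:(3,5)->(4,5) | p2:(3,4)->(4,4) | p3:(0,0)->(1,0) | p4:(1,3)->(2,3)
Step 2: p0:(2,2)->(3,2) | p1:(4,5)->(4,4) | p2:(4,4)->(4,3) | p3:(1,0)->(2,0) | p4:(2,3)->(3,3)
Step 3: p0:(3,2)->(4,2) | p1:(4,4)->(4,3) | p2:(4,3)->(4,2) | p3:(2,0)->(3,0) | p4:(3,3)->(4,3)
Step 4: p0:(4,2)->(4,1) | p1:(4,3)->(4,2) | p2:(4,2)->(4,1) | p3:(3,0)->(4,0)->EXIT | p4:(4,3)->(4,2)
Step 5: p0:(4,1)->(4,0)->EXIT | p1:(4,2)->(4,1) | p2:(4,1)->(4,0)->EXIT | p3:escaped | p4:(4,2)->(4,1)

ESCAPED (4,1) ESCAPED ESCAPED (4,1)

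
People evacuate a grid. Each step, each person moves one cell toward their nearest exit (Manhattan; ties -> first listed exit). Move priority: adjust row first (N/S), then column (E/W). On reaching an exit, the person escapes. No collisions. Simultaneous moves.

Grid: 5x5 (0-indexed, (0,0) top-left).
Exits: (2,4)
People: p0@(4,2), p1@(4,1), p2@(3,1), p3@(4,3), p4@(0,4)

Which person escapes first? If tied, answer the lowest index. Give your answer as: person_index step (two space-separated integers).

Answer: 4 2

Derivation:
Step 1: p0:(4,2)->(3,2) | p1:(4,1)->(3,1) | p2:(3,1)->(2,1) | p3:(4,3)->(3,3) | p4:(0,4)->(1,4)
Step 2: p0:(3,2)->(2,2) | p1:(3,1)->(2,1) | p2:(2,1)->(2,2) | p3:(3,3)->(2,3) | p4:(1,4)->(2,4)->EXIT
Step 3: p0:(2,2)->(2,3) | p1:(2,1)->(2,2) | p2:(2,2)->(2,3) | p3:(2,3)->(2,4)->EXIT | p4:escaped
Step 4: p0:(2,3)->(2,4)->EXIT | p1:(2,2)->(2,3) | p2:(2,3)->(2,4)->EXIT | p3:escaped | p4:escaped
Step 5: p0:escaped | p1:(2,3)->(2,4)->EXIT | p2:escaped | p3:escaped | p4:escaped
Exit steps: [4, 5, 4, 3, 2]
First to escape: p4 at step 2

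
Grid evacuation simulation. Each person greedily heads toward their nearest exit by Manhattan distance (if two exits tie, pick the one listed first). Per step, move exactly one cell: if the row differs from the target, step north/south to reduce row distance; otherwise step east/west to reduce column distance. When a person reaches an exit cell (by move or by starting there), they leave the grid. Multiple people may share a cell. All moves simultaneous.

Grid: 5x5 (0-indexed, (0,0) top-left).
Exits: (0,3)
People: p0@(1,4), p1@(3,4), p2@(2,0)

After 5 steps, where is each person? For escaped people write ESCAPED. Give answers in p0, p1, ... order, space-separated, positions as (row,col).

Step 1: p0:(1,4)->(0,4) | p1:(3,4)->(2,4) | p2:(2,0)->(1,0)
Step 2: p0:(0,4)->(0,3)->EXIT | p1:(2,4)->(1,4) | p2:(1,0)->(0,0)
Step 3: p0:escaped | p1:(1,4)->(0,4) | p2:(0,0)->(0,1)
Step 4: p0:escaped | p1:(0,4)->(0,3)->EXIT | p2:(0,1)->(0,2)
Step 5: p0:escaped | p1:escaped | p2:(0,2)->(0,3)->EXIT

ESCAPED ESCAPED ESCAPED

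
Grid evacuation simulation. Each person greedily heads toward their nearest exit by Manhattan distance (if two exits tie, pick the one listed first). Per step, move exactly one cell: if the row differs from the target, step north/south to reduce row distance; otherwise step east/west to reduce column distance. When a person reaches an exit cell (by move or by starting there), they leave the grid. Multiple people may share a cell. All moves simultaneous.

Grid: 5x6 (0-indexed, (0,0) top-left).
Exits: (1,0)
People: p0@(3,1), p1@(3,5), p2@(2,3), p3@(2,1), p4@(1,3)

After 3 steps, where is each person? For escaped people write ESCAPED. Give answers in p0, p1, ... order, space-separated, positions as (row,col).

Step 1: p0:(3,1)->(2,1) | p1:(3,5)->(2,5) | p2:(2,3)->(1,3) | p3:(2,1)->(1,1) | p4:(1,3)->(1,2)
Step 2: p0:(2,1)->(1,1) | p1:(2,5)->(1,5) | p2:(1,3)->(1,2) | p3:(1,1)->(1,0)->EXIT | p4:(1,2)->(1,1)
Step 3: p0:(1,1)->(1,0)->EXIT | p1:(1,5)->(1,4) | p2:(1,2)->(1,1) | p3:escaped | p4:(1,1)->(1,0)->EXIT

ESCAPED (1,4) (1,1) ESCAPED ESCAPED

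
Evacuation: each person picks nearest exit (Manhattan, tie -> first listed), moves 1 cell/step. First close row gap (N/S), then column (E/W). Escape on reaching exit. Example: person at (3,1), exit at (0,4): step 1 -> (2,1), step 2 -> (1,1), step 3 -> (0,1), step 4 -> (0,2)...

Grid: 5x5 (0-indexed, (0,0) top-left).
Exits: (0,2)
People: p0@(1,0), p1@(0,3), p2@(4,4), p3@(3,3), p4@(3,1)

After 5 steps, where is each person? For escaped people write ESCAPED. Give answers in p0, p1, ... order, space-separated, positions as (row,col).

Step 1: p0:(1,0)->(0,0) | p1:(0,3)->(0,2)->EXIT | p2:(4,4)->(3,4) | p3:(3,3)->(2,3) | p4:(3,1)->(2,1)
Step 2: p0:(0,0)->(0,1) | p1:escaped | p2:(3,4)->(2,4) | p3:(2,3)->(1,3) | p4:(2,1)->(1,1)
Step 3: p0:(0,1)->(0,2)->EXIT | p1:escaped | p2:(2,4)->(1,4) | p3:(1,3)->(0,3) | p4:(1,1)->(0,1)
Step 4: p0:escaped | p1:escaped | p2:(1,4)->(0,4) | p3:(0,3)->(0,2)->EXIT | p4:(0,1)->(0,2)->EXIT
Step 5: p0:escaped | p1:escaped | p2:(0,4)->(0,3) | p3:escaped | p4:escaped

ESCAPED ESCAPED (0,3) ESCAPED ESCAPED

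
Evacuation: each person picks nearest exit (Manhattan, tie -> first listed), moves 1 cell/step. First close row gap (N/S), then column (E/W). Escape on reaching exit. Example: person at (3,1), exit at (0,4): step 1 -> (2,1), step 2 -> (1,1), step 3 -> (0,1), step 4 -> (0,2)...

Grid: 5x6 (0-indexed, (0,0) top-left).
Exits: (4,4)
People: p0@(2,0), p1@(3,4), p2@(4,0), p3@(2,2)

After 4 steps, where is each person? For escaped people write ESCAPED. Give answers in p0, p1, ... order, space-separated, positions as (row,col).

Step 1: p0:(2,0)->(3,0) | p1:(3,4)->(4,4)->EXIT | p2:(4,0)->(4,1) | p3:(2,2)->(3,2)
Step 2: p0:(3,0)->(4,0) | p1:escaped | p2:(4,1)->(4,2) | p3:(3,2)->(4,2)
Step 3: p0:(4,0)->(4,1) | p1:escaped | p2:(4,2)->(4,3) | p3:(4,2)->(4,3)
Step 4: p0:(4,1)->(4,2) | p1:escaped | p2:(4,3)->(4,4)->EXIT | p3:(4,3)->(4,4)->EXIT

(4,2) ESCAPED ESCAPED ESCAPED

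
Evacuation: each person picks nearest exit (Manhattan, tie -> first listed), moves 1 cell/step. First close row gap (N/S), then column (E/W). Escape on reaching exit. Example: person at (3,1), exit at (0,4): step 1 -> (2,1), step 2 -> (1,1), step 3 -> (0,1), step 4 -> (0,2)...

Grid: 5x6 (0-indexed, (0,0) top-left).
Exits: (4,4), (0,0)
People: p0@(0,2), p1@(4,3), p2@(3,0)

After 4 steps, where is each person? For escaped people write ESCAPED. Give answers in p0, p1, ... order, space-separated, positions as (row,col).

Step 1: p0:(0,2)->(0,1) | p1:(4,3)->(4,4)->EXIT | p2:(3,0)->(2,0)
Step 2: p0:(0,1)->(0,0)->EXIT | p1:escaped | p2:(2,0)->(1,0)
Step 3: p0:escaped | p1:escaped | p2:(1,0)->(0,0)->EXIT

ESCAPED ESCAPED ESCAPED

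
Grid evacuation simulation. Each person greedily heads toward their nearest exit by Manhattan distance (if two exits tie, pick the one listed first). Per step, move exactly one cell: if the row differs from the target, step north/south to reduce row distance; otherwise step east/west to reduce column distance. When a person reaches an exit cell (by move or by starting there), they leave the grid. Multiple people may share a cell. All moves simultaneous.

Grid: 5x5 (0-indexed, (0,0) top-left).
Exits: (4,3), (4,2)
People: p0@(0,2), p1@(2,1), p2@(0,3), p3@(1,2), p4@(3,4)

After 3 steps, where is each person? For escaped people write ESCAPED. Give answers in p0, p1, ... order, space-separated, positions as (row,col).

Step 1: p0:(0,2)->(1,2) | p1:(2,1)->(3,1) | p2:(0,3)->(1,3) | p3:(1,2)->(2,2) | p4:(3,4)->(4,4)
Step 2: p0:(1,2)->(2,2) | p1:(3,1)->(4,1) | p2:(1,3)->(2,3) | p3:(2,2)->(3,2) | p4:(4,4)->(4,3)->EXIT
Step 3: p0:(2,2)->(3,2) | p1:(4,1)->(4,2)->EXIT | p2:(2,3)->(3,3) | p3:(3,2)->(4,2)->EXIT | p4:escaped

(3,2) ESCAPED (3,3) ESCAPED ESCAPED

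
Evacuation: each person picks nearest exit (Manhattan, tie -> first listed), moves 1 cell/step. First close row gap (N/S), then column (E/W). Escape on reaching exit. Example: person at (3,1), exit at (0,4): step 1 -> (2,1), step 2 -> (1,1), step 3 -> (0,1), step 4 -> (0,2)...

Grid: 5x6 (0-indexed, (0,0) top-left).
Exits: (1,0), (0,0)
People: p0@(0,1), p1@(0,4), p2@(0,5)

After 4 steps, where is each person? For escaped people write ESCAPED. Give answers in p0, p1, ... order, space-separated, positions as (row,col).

Step 1: p0:(0,1)->(0,0)->EXIT | p1:(0,4)->(0,3) | p2:(0,5)->(0,4)
Step 2: p0:escaped | p1:(0,3)->(0,2) | p2:(0,4)->(0,3)
Step 3: p0:escaped | p1:(0,2)->(0,1) | p2:(0,3)->(0,2)
Step 4: p0:escaped | p1:(0,1)->(0,0)->EXIT | p2:(0,2)->(0,1)

ESCAPED ESCAPED (0,1)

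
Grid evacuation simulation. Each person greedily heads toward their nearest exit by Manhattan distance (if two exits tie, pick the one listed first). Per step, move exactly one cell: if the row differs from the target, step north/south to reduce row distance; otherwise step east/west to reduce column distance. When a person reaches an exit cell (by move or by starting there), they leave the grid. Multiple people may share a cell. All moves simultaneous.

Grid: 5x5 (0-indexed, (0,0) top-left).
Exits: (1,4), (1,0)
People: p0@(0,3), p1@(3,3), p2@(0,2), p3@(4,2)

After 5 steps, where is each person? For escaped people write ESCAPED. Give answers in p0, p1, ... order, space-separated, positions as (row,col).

Step 1: p0:(0,3)->(1,3) | p1:(3,3)->(2,3) | p2:(0,2)->(1,2) | p3:(4,2)->(3,2)
Step 2: p0:(1,3)->(1,4)->EXIT | p1:(2,3)->(1,3) | p2:(1,2)->(1,3) | p3:(3,2)->(2,2)
Step 3: p0:escaped | p1:(1,3)->(1,4)->EXIT | p2:(1,3)->(1,4)->EXIT | p3:(2,2)->(1,2)
Step 4: p0:escaped | p1:escaped | p2:escaped | p3:(1,2)->(1,3)
Step 5: p0:escaped | p1:escaped | p2:escaped | p3:(1,3)->(1,4)->EXIT

ESCAPED ESCAPED ESCAPED ESCAPED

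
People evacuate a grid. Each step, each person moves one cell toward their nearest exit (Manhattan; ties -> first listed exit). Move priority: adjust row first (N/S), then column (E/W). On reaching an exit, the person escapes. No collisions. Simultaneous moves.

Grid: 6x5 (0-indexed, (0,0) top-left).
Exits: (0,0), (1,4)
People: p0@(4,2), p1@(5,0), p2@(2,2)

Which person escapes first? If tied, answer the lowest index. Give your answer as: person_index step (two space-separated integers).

Step 1: p0:(4,2)->(3,2) | p1:(5,0)->(4,0) | p2:(2,2)->(1,2)
Step 2: p0:(3,2)->(2,2) | p1:(4,0)->(3,0) | p2:(1,2)->(1,3)
Step 3: p0:(2,2)->(1,2) | p1:(3,0)->(2,0) | p2:(1,3)->(1,4)->EXIT
Step 4: p0:(1,2)->(1,3) | p1:(2,0)->(1,0) | p2:escaped
Step 5: p0:(1,3)->(1,4)->EXIT | p1:(1,0)->(0,0)->EXIT | p2:escaped
Exit steps: [5, 5, 3]
First to escape: p2 at step 3

Answer: 2 3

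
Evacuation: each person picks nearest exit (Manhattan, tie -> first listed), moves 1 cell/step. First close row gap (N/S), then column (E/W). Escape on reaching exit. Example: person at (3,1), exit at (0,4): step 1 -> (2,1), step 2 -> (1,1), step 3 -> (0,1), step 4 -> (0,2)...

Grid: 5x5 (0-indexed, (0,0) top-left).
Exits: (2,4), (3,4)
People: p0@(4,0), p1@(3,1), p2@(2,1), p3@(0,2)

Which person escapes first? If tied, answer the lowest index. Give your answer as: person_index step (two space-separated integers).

Step 1: p0:(4,0)->(3,0) | p1:(3,1)->(3,2) | p2:(2,1)->(2,2) | p3:(0,2)->(1,2)
Step 2: p0:(3,0)->(3,1) | p1:(3,2)->(3,3) | p2:(2,2)->(2,3) | p3:(1,2)->(2,2)
Step 3: p0:(3,1)->(3,2) | p1:(3,3)->(3,4)->EXIT | p2:(2,3)->(2,4)->EXIT | p3:(2,2)->(2,3)
Step 4: p0:(3,2)->(3,3) | p1:escaped | p2:escaped | p3:(2,3)->(2,4)->EXIT
Step 5: p0:(3,3)->(3,4)->EXIT | p1:escaped | p2:escaped | p3:escaped
Exit steps: [5, 3, 3, 4]
First to escape: p1 at step 3

Answer: 1 3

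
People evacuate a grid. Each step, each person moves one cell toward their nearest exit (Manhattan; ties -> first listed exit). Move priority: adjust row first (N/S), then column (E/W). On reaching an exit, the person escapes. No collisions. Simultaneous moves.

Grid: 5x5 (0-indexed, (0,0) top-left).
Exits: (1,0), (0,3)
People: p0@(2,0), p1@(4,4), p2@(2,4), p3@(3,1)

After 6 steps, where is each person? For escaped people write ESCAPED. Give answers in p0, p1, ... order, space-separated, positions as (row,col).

Step 1: p0:(2,0)->(1,0)->EXIT | p1:(4,4)->(3,4) | p2:(2,4)->(1,4) | p3:(3,1)->(2,1)
Step 2: p0:escaped | p1:(3,4)->(2,4) | p2:(1,4)->(0,4) | p3:(2,1)->(1,1)
Step 3: p0:escaped | p1:(2,4)->(1,4) | p2:(0,4)->(0,3)->EXIT | p3:(1,1)->(1,0)->EXIT
Step 4: p0:escaped | p1:(1,4)->(0,4) | p2:escaped | p3:escaped
Step 5: p0:escaped | p1:(0,4)->(0,3)->EXIT | p2:escaped | p3:escaped

ESCAPED ESCAPED ESCAPED ESCAPED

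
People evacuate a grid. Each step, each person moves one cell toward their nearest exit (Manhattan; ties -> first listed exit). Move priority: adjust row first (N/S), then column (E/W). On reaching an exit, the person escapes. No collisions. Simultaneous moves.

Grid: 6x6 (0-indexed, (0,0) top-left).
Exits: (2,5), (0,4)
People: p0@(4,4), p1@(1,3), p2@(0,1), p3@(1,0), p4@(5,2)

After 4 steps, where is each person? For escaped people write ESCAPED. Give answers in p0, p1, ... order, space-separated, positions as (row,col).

Step 1: p0:(4,4)->(3,4) | p1:(1,3)->(0,3) | p2:(0,1)->(0,2) | p3:(1,0)->(0,0) | p4:(5,2)->(4,2)
Step 2: p0:(3,4)->(2,4) | p1:(0,3)->(0,4)->EXIT | p2:(0,2)->(0,3) | p3:(0,0)->(0,1) | p4:(4,2)->(3,2)
Step 3: p0:(2,4)->(2,5)->EXIT | p1:escaped | p2:(0,3)->(0,4)->EXIT | p3:(0,1)->(0,2) | p4:(3,2)->(2,2)
Step 4: p0:escaped | p1:escaped | p2:escaped | p3:(0,2)->(0,3) | p4:(2,2)->(2,3)

ESCAPED ESCAPED ESCAPED (0,3) (2,3)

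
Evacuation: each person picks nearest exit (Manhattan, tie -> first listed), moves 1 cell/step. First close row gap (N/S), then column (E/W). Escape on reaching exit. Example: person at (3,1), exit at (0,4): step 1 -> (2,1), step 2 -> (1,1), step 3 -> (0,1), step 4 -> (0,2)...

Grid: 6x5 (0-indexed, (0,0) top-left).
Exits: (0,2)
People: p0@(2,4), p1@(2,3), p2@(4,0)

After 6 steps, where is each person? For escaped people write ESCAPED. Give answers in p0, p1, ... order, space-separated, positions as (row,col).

Step 1: p0:(2,4)->(1,4) | p1:(2,3)->(1,3) | p2:(4,0)->(3,0)
Step 2: p0:(1,4)->(0,4) | p1:(1,3)->(0,3) | p2:(3,0)->(2,0)
Step 3: p0:(0,4)->(0,3) | p1:(0,3)->(0,2)->EXIT | p2:(2,0)->(1,0)
Step 4: p0:(0,3)->(0,2)->EXIT | p1:escaped | p2:(1,0)->(0,0)
Step 5: p0:escaped | p1:escaped | p2:(0,0)->(0,1)
Step 6: p0:escaped | p1:escaped | p2:(0,1)->(0,2)->EXIT

ESCAPED ESCAPED ESCAPED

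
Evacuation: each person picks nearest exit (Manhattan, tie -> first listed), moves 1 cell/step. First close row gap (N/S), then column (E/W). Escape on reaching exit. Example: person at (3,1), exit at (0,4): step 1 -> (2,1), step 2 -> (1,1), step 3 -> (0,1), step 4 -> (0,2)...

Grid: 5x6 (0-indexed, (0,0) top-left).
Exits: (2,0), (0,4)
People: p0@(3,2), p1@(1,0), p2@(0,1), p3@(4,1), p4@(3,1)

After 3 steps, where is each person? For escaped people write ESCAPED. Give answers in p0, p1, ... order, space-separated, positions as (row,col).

Step 1: p0:(3,2)->(2,2) | p1:(1,0)->(2,0)->EXIT | p2:(0,1)->(1,1) | p3:(4,1)->(3,1) | p4:(3,1)->(2,1)
Step 2: p0:(2,2)->(2,1) | p1:escaped | p2:(1,1)->(2,1) | p3:(3,1)->(2,1) | p4:(2,1)->(2,0)->EXIT
Step 3: p0:(2,1)->(2,0)->EXIT | p1:escaped | p2:(2,1)->(2,0)->EXIT | p3:(2,1)->(2,0)->EXIT | p4:escaped

ESCAPED ESCAPED ESCAPED ESCAPED ESCAPED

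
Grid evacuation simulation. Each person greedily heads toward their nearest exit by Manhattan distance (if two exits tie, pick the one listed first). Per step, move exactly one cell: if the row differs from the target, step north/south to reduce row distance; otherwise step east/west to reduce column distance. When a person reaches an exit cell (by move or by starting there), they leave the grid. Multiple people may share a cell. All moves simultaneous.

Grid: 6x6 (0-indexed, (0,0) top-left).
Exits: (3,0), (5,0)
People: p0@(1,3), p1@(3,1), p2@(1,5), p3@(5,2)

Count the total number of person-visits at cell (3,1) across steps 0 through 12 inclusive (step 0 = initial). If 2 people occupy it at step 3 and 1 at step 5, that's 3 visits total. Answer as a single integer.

Step 0: p0@(1,3) p1@(3,1) p2@(1,5) p3@(5,2) -> at (3,1): 1 [p1], cum=1
Step 1: p0@(2,3) p1@ESC p2@(2,5) p3@(5,1) -> at (3,1): 0 [-], cum=1
Step 2: p0@(3,3) p1@ESC p2@(3,5) p3@ESC -> at (3,1): 0 [-], cum=1
Step 3: p0@(3,2) p1@ESC p2@(3,4) p3@ESC -> at (3,1): 0 [-], cum=1
Step 4: p0@(3,1) p1@ESC p2@(3,3) p3@ESC -> at (3,1): 1 [p0], cum=2
Step 5: p0@ESC p1@ESC p2@(3,2) p3@ESC -> at (3,1): 0 [-], cum=2
Step 6: p0@ESC p1@ESC p2@(3,1) p3@ESC -> at (3,1): 1 [p2], cum=3
Step 7: p0@ESC p1@ESC p2@ESC p3@ESC -> at (3,1): 0 [-], cum=3
Total visits = 3

Answer: 3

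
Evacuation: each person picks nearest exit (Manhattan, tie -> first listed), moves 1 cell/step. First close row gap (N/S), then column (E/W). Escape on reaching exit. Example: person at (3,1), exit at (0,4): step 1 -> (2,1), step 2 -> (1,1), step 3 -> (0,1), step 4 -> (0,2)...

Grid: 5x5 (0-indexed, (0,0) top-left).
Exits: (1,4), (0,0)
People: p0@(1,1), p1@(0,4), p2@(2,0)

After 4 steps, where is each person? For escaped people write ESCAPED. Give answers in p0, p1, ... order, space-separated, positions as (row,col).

Step 1: p0:(1,1)->(0,1) | p1:(0,4)->(1,4)->EXIT | p2:(2,0)->(1,0)
Step 2: p0:(0,1)->(0,0)->EXIT | p1:escaped | p2:(1,0)->(0,0)->EXIT

ESCAPED ESCAPED ESCAPED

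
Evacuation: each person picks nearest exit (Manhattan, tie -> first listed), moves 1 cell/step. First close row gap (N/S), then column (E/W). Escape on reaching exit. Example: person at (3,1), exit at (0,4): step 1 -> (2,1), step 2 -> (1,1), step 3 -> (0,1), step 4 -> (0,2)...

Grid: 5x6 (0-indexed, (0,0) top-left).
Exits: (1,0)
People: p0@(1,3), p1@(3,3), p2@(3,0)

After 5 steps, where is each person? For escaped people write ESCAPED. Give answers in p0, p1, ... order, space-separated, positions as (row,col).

Step 1: p0:(1,3)->(1,2) | p1:(3,3)->(2,3) | p2:(3,0)->(2,0)
Step 2: p0:(1,2)->(1,1) | p1:(2,3)->(1,3) | p2:(2,0)->(1,0)->EXIT
Step 3: p0:(1,1)->(1,0)->EXIT | p1:(1,3)->(1,2) | p2:escaped
Step 4: p0:escaped | p1:(1,2)->(1,1) | p2:escaped
Step 5: p0:escaped | p1:(1,1)->(1,0)->EXIT | p2:escaped

ESCAPED ESCAPED ESCAPED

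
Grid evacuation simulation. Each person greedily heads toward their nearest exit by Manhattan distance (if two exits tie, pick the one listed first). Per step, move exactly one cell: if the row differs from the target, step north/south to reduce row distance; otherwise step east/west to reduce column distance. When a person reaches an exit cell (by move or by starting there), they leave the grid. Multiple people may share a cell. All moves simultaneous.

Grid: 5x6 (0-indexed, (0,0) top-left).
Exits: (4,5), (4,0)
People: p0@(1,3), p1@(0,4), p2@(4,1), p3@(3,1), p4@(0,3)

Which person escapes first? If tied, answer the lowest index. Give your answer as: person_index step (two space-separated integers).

Answer: 2 1

Derivation:
Step 1: p0:(1,3)->(2,3) | p1:(0,4)->(1,4) | p2:(4,1)->(4,0)->EXIT | p3:(3,1)->(4,1) | p4:(0,3)->(1,3)
Step 2: p0:(2,3)->(3,3) | p1:(1,4)->(2,4) | p2:escaped | p3:(4,1)->(4,0)->EXIT | p4:(1,3)->(2,3)
Step 3: p0:(3,3)->(4,3) | p1:(2,4)->(3,4) | p2:escaped | p3:escaped | p4:(2,3)->(3,3)
Step 4: p0:(4,3)->(4,4) | p1:(3,4)->(4,4) | p2:escaped | p3:escaped | p4:(3,3)->(4,3)
Step 5: p0:(4,4)->(4,5)->EXIT | p1:(4,4)->(4,5)->EXIT | p2:escaped | p3:escaped | p4:(4,3)->(4,4)
Step 6: p0:escaped | p1:escaped | p2:escaped | p3:escaped | p4:(4,4)->(4,5)->EXIT
Exit steps: [5, 5, 1, 2, 6]
First to escape: p2 at step 1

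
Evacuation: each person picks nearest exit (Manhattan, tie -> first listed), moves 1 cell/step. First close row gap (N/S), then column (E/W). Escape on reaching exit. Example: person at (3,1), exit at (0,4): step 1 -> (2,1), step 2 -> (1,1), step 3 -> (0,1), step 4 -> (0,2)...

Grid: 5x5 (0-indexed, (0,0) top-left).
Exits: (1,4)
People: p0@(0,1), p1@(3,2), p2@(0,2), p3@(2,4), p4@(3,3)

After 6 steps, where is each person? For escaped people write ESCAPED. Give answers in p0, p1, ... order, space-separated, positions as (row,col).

Step 1: p0:(0,1)->(1,1) | p1:(3,2)->(2,2) | p2:(0,2)->(1,2) | p3:(2,4)->(1,4)->EXIT | p4:(3,3)->(2,3)
Step 2: p0:(1,1)->(1,2) | p1:(2,2)->(1,2) | p2:(1,2)->(1,3) | p3:escaped | p4:(2,3)->(1,3)
Step 3: p0:(1,2)->(1,3) | p1:(1,2)->(1,3) | p2:(1,3)->(1,4)->EXIT | p3:escaped | p4:(1,3)->(1,4)->EXIT
Step 4: p0:(1,3)->(1,4)->EXIT | p1:(1,3)->(1,4)->EXIT | p2:escaped | p3:escaped | p4:escaped

ESCAPED ESCAPED ESCAPED ESCAPED ESCAPED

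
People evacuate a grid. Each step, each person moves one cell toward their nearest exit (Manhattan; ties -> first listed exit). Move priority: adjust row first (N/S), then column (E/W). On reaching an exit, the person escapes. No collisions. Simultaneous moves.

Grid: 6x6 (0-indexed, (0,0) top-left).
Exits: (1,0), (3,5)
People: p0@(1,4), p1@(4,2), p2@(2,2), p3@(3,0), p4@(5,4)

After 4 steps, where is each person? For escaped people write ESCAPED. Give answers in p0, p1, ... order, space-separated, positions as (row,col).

Step 1: p0:(1,4)->(2,4) | p1:(4,2)->(3,2) | p2:(2,2)->(1,2) | p3:(3,0)->(2,0) | p4:(5,4)->(4,4)
Step 2: p0:(2,4)->(3,4) | p1:(3,2)->(3,3) | p2:(1,2)->(1,1) | p3:(2,0)->(1,0)->EXIT | p4:(4,4)->(3,4)
Step 3: p0:(3,4)->(3,5)->EXIT | p1:(3,3)->(3,4) | p2:(1,1)->(1,0)->EXIT | p3:escaped | p4:(3,4)->(3,5)->EXIT
Step 4: p0:escaped | p1:(3,4)->(3,5)->EXIT | p2:escaped | p3:escaped | p4:escaped

ESCAPED ESCAPED ESCAPED ESCAPED ESCAPED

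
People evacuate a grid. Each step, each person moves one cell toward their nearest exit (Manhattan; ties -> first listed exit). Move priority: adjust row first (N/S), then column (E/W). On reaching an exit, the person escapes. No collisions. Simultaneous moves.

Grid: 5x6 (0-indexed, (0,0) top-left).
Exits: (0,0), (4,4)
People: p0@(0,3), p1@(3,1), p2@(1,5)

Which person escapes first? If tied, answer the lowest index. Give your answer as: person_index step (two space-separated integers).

Answer: 0 3

Derivation:
Step 1: p0:(0,3)->(0,2) | p1:(3,1)->(2,1) | p2:(1,5)->(2,5)
Step 2: p0:(0,2)->(0,1) | p1:(2,1)->(1,1) | p2:(2,5)->(3,5)
Step 3: p0:(0,1)->(0,0)->EXIT | p1:(1,1)->(0,1) | p2:(3,5)->(4,5)
Step 4: p0:escaped | p1:(0,1)->(0,0)->EXIT | p2:(4,5)->(4,4)->EXIT
Exit steps: [3, 4, 4]
First to escape: p0 at step 3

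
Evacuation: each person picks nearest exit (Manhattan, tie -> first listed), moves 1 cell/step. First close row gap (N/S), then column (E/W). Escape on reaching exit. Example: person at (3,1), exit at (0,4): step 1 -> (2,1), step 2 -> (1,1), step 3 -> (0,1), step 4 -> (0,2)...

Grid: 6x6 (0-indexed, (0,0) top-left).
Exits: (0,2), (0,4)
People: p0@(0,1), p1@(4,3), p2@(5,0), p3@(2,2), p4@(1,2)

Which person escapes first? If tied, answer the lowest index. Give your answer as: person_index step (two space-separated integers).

Answer: 0 1

Derivation:
Step 1: p0:(0,1)->(0,2)->EXIT | p1:(4,3)->(3,3) | p2:(5,0)->(4,0) | p3:(2,2)->(1,2) | p4:(1,2)->(0,2)->EXIT
Step 2: p0:escaped | p1:(3,3)->(2,3) | p2:(4,0)->(3,0) | p3:(1,2)->(0,2)->EXIT | p4:escaped
Step 3: p0:escaped | p1:(2,3)->(1,3) | p2:(3,0)->(2,0) | p3:escaped | p4:escaped
Step 4: p0:escaped | p1:(1,3)->(0,3) | p2:(2,0)->(1,0) | p3:escaped | p4:escaped
Step 5: p0:escaped | p1:(0,3)->(0,2)->EXIT | p2:(1,0)->(0,0) | p3:escaped | p4:escaped
Step 6: p0:escaped | p1:escaped | p2:(0,0)->(0,1) | p3:escaped | p4:escaped
Step 7: p0:escaped | p1:escaped | p2:(0,1)->(0,2)->EXIT | p3:escaped | p4:escaped
Exit steps: [1, 5, 7, 2, 1]
First to escape: p0 at step 1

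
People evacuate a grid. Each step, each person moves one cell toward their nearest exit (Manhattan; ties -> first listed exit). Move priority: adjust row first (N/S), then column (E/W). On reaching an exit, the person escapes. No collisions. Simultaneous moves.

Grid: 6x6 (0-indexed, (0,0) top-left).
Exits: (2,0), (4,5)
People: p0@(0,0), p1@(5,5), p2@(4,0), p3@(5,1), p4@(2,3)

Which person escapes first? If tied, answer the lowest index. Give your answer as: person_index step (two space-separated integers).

Answer: 1 1

Derivation:
Step 1: p0:(0,0)->(1,0) | p1:(5,5)->(4,5)->EXIT | p2:(4,0)->(3,0) | p3:(5,1)->(4,1) | p4:(2,3)->(2,2)
Step 2: p0:(1,0)->(2,0)->EXIT | p1:escaped | p2:(3,0)->(2,0)->EXIT | p3:(4,1)->(3,1) | p4:(2,2)->(2,1)
Step 3: p0:escaped | p1:escaped | p2:escaped | p3:(3,1)->(2,1) | p4:(2,1)->(2,0)->EXIT
Step 4: p0:escaped | p1:escaped | p2:escaped | p3:(2,1)->(2,0)->EXIT | p4:escaped
Exit steps: [2, 1, 2, 4, 3]
First to escape: p1 at step 1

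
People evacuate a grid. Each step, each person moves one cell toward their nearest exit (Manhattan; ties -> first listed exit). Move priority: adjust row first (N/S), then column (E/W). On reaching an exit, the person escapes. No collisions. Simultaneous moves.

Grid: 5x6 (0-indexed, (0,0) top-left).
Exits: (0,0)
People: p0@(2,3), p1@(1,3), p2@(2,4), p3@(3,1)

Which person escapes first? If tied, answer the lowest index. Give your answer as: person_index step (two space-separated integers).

Answer: 1 4

Derivation:
Step 1: p0:(2,3)->(1,3) | p1:(1,3)->(0,3) | p2:(2,4)->(1,4) | p3:(3,1)->(2,1)
Step 2: p0:(1,3)->(0,3) | p1:(0,3)->(0,2) | p2:(1,4)->(0,4) | p3:(2,1)->(1,1)
Step 3: p0:(0,3)->(0,2) | p1:(0,2)->(0,1) | p2:(0,4)->(0,3) | p3:(1,1)->(0,1)
Step 4: p0:(0,2)->(0,1) | p1:(0,1)->(0,0)->EXIT | p2:(0,3)->(0,2) | p3:(0,1)->(0,0)->EXIT
Step 5: p0:(0,1)->(0,0)->EXIT | p1:escaped | p2:(0,2)->(0,1) | p3:escaped
Step 6: p0:escaped | p1:escaped | p2:(0,1)->(0,0)->EXIT | p3:escaped
Exit steps: [5, 4, 6, 4]
First to escape: p1 at step 4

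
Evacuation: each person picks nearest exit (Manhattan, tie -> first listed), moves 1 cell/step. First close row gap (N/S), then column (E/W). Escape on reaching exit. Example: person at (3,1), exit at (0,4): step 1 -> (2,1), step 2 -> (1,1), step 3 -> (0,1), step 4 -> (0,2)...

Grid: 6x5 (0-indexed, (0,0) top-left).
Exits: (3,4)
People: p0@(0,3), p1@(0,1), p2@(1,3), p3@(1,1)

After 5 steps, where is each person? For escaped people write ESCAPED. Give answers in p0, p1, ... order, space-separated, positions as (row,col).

Step 1: p0:(0,3)->(1,3) | p1:(0,1)->(1,1) | p2:(1,3)->(2,3) | p3:(1,1)->(2,1)
Step 2: p0:(1,3)->(2,3) | p1:(1,1)->(2,1) | p2:(2,3)->(3,3) | p3:(2,1)->(3,1)
Step 3: p0:(2,3)->(3,3) | p1:(2,1)->(3,1) | p2:(3,3)->(3,4)->EXIT | p3:(3,1)->(3,2)
Step 4: p0:(3,3)->(3,4)->EXIT | p1:(3,1)->(3,2) | p2:escaped | p3:(3,2)->(3,3)
Step 5: p0:escaped | p1:(3,2)->(3,3) | p2:escaped | p3:(3,3)->(3,4)->EXIT

ESCAPED (3,3) ESCAPED ESCAPED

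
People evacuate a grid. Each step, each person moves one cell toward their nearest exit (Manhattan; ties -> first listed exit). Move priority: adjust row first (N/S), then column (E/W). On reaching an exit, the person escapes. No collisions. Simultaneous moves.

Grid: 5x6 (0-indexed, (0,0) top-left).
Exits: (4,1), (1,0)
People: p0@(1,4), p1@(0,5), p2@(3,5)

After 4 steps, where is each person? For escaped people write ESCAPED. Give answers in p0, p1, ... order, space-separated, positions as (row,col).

Step 1: p0:(1,4)->(1,3) | p1:(0,5)->(1,5) | p2:(3,5)->(4,5)
Step 2: p0:(1,3)->(1,2) | p1:(1,5)->(1,4) | p2:(4,5)->(4,4)
Step 3: p0:(1,2)->(1,1) | p1:(1,4)->(1,3) | p2:(4,4)->(4,3)
Step 4: p0:(1,1)->(1,0)->EXIT | p1:(1,3)->(1,2) | p2:(4,3)->(4,2)

ESCAPED (1,2) (4,2)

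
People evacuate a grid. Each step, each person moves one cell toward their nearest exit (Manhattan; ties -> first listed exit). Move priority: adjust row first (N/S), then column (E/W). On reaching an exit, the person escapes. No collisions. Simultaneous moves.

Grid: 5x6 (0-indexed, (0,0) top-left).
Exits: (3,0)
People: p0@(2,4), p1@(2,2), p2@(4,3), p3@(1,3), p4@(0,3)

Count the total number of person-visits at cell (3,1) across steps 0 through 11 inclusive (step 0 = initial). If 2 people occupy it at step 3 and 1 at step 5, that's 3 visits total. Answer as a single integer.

Step 0: p0@(2,4) p1@(2,2) p2@(4,3) p3@(1,3) p4@(0,3) -> at (3,1): 0 [-], cum=0
Step 1: p0@(3,4) p1@(3,2) p2@(3,3) p3@(2,3) p4@(1,3) -> at (3,1): 0 [-], cum=0
Step 2: p0@(3,3) p1@(3,1) p2@(3,2) p3@(3,3) p4@(2,3) -> at (3,1): 1 [p1], cum=1
Step 3: p0@(3,2) p1@ESC p2@(3,1) p3@(3,2) p4@(3,3) -> at (3,1): 1 [p2], cum=2
Step 4: p0@(3,1) p1@ESC p2@ESC p3@(3,1) p4@(3,2) -> at (3,1): 2 [p0,p3], cum=4
Step 5: p0@ESC p1@ESC p2@ESC p3@ESC p4@(3,1) -> at (3,1): 1 [p4], cum=5
Step 6: p0@ESC p1@ESC p2@ESC p3@ESC p4@ESC -> at (3,1): 0 [-], cum=5
Total visits = 5

Answer: 5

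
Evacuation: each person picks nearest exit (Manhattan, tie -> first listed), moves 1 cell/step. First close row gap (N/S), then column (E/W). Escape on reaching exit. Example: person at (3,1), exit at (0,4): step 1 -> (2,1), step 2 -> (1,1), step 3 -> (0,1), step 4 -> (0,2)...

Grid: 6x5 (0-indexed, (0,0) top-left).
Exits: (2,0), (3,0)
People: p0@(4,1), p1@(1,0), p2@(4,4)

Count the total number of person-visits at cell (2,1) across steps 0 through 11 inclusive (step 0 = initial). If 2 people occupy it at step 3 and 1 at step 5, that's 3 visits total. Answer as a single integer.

Step 0: p0@(4,1) p1@(1,0) p2@(4,4) -> at (2,1): 0 [-], cum=0
Step 1: p0@(3,1) p1@ESC p2@(3,4) -> at (2,1): 0 [-], cum=0
Step 2: p0@ESC p1@ESC p2@(3,3) -> at (2,1): 0 [-], cum=0
Step 3: p0@ESC p1@ESC p2@(3,2) -> at (2,1): 0 [-], cum=0
Step 4: p0@ESC p1@ESC p2@(3,1) -> at (2,1): 0 [-], cum=0
Step 5: p0@ESC p1@ESC p2@ESC -> at (2,1): 0 [-], cum=0
Total visits = 0

Answer: 0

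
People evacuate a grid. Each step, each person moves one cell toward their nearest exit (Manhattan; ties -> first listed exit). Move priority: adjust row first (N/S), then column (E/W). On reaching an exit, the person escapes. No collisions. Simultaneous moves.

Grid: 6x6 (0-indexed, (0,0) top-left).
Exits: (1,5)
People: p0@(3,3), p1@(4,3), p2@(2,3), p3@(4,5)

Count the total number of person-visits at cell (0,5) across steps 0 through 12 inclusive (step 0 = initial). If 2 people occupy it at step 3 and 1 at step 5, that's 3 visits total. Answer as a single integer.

Step 0: p0@(3,3) p1@(4,3) p2@(2,3) p3@(4,5) -> at (0,5): 0 [-], cum=0
Step 1: p0@(2,3) p1@(3,3) p2@(1,3) p3@(3,5) -> at (0,5): 0 [-], cum=0
Step 2: p0@(1,3) p1@(2,3) p2@(1,4) p3@(2,5) -> at (0,5): 0 [-], cum=0
Step 3: p0@(1,4) p1@(1,3) p2@ESC p3@ESC -> at (0,5): 0 [-], cum=0
Step 4: p0@ESC p1@(1,4) p2@ESC p3@ESC -> at (0,5): 0 [-], cum=0
Step 5: p0@ESC p1@ESC p2@ESC p3@ESC -> at (0,5): 0 [-], cum=0
Total visits = 0

Answer: 0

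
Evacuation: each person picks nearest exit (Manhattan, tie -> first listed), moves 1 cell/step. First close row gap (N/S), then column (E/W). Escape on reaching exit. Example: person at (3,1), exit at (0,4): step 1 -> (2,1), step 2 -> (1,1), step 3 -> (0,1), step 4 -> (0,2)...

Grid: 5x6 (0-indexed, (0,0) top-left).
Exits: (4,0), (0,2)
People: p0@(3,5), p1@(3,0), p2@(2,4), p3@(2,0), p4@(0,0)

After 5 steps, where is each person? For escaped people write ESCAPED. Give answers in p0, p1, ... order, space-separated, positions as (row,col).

Step 1: p0:(3,5)->(4,5) | p1:(3,0)->(4,0)->EXIT | p2:(2,4)->(1,4) | p3:(2,0)->(3,0) | p4:(0,0)->(0,1)
Step 2: p0:(4,5)->(4,4) | p1:escaped | p2:(1,4)->(0,4) | p3:(3,0)->(4,0)->EXIT | p4:(0,1)->(0,2)->EXIT
Step 3: p0:(4,4)->(4,3) | p1:escaped | p2:(0,4)->(0,3) | p3:escaped | p4:escaped
Step 4: p0:(4,3)->(4,2) | p1:escaped | p2:(0,3)->(0,2)->EXIT | p3:escaped | p4:escaped
Step 5: p0:(4,2)->(4,1) | p1:escaped | p2:escaped | p3:escaped | p4:escaped

(4,1) ESCAPED ESCAPED ESCAPED ESCAPED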